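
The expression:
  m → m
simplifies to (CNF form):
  True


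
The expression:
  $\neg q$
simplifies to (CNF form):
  $\neg q$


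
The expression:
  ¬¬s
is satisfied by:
  {s: True}


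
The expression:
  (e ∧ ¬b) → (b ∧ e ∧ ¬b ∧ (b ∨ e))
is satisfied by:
  {b: True, e: False}
  {e: False, b: False}
  {e: True, b: True}


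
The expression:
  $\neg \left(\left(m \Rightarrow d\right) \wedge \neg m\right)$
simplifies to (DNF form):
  $m$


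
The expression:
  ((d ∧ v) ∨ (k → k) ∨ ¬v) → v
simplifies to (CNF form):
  v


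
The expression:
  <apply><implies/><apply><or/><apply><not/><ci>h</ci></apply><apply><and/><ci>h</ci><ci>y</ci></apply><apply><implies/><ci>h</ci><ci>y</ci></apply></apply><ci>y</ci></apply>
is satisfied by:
  {y: True, h: True}
  {y: True, h: False}
  {h: True, y: False}


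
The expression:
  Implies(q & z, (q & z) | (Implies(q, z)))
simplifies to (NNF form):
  True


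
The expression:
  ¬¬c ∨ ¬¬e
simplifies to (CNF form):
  c ∨ e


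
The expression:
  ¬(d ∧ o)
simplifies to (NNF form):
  ¬d ∨ ¬o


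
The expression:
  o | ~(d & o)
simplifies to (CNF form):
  True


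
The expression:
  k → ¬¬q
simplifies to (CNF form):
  q ∨ ¬k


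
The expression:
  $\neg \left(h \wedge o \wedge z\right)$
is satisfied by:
  {h: False, z: False, o: False}
  {o: True, h: False, z: False}
  {z: True, h: False, o: False}
  {o: True, z: True, h: False}
  {h: True, o: False, z: False}
  {o: True, h: True, z: False}
  {z: True, h: True, o: False}


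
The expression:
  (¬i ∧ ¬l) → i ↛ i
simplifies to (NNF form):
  i ∨ l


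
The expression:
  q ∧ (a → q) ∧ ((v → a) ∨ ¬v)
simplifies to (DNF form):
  (a ∧ q) ∨ (q ∧ ¬v)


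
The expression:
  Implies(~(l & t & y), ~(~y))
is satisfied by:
  {y: True}


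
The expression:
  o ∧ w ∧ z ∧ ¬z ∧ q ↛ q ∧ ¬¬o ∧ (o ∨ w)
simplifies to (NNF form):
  False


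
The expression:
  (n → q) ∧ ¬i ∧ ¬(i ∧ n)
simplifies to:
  ¬i ∧ (q ∨ ¬n)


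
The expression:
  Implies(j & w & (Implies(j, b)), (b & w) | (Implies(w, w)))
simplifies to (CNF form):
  True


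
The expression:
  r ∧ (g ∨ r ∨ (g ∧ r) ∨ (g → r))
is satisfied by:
  {r: True}


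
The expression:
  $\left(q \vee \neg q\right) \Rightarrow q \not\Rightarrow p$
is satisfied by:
  {q: True, p: False}


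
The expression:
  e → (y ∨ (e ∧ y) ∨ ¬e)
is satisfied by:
  {y: True, e: False}
  {e: False, y: False}
  {e: True, y: True}


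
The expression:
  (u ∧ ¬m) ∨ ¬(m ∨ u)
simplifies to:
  ¬m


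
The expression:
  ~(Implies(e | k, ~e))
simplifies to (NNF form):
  e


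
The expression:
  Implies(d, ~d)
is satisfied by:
  {d: False}


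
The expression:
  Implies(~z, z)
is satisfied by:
  {z: True}


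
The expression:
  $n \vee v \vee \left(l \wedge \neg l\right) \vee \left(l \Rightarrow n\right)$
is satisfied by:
  {n: True, v: True, l: False}
  {n: True, l: False, v: False}
  {v: True, l: False, n: False}
  {v: False, l: False, n: False}
  {n: True, v: True, l: True}
  {n: True, l: True, v: False}
  {v: True, l: True, n: False}


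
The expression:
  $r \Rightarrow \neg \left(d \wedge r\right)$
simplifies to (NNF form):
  $\neg d \vee \neg r$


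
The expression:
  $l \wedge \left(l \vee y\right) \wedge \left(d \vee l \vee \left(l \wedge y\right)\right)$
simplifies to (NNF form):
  $l$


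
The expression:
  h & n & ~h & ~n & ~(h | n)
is never true.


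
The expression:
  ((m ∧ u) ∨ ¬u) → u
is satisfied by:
  {u: True}


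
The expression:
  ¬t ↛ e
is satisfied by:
  {e: True, t: False}
  {t: False, e: False}
  {t: True, e: True}


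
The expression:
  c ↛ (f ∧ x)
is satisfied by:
  {c: True, x: False, f: False}
  {c: True, f: True, x: False}
  {c: True, x: True, f: False}


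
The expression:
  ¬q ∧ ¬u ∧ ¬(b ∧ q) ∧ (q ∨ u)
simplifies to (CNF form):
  False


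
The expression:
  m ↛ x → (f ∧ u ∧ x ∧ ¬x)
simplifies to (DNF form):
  x ∨ ¬m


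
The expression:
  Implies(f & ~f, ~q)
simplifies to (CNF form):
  True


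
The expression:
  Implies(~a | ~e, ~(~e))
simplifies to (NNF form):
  e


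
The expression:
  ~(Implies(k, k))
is never true.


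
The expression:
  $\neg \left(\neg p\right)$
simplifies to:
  $p$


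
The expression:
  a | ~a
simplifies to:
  True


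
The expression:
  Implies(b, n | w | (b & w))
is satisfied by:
  {n: True, w: True, b: False}
  {n: True, w: False, b: False}
  {w: True, n: False, b: False}
  {n: False, w: False, b: False}
  {n: True, b: True, w: True}
  {n: True, b: True, w: False}
  {b: True, w: True, n: False}


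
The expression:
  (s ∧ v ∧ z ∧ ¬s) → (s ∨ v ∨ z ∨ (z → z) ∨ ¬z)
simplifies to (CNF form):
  True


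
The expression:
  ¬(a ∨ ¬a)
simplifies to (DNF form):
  False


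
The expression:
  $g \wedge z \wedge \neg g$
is never true.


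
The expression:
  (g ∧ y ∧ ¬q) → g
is always true.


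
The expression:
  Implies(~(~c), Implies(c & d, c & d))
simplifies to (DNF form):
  True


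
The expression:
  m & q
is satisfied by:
  {m: True, q: True}


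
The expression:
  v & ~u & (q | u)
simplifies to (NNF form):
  q & v & ~u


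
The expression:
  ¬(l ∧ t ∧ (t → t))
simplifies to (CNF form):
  ¬l ∨ ¬t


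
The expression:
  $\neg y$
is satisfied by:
  {y: False}


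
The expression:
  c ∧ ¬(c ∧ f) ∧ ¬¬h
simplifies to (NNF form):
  c ∧ h ∧ ¬f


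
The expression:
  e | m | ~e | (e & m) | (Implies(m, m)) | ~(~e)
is always true.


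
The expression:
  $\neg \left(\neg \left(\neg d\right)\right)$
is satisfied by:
  {d: False}


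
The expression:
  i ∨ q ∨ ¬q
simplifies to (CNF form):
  True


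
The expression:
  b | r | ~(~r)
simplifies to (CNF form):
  b | r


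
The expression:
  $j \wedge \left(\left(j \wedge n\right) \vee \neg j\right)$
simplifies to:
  $j \wedge n$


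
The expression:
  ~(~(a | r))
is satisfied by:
  {r: True, a: True}
  {r: True, a: False}
  {a: True, r: False}


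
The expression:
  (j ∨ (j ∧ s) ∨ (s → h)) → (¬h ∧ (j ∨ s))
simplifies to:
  ¬h ∧ (j ∨ s)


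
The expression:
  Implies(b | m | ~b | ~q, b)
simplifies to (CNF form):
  b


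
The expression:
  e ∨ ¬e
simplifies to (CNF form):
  True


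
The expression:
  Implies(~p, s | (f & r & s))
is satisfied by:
  {p: True, s: True}
  {p: True, s: False}
  {s: True, p: False}


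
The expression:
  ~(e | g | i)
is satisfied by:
  {g: False, i: False, e: False}


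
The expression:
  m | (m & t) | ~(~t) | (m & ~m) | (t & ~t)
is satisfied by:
  {t: True, m: True}
  {t: True, m: False}
  {m: True, t: False}


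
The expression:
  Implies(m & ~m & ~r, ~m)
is always true.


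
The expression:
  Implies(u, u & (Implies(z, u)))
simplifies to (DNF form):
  True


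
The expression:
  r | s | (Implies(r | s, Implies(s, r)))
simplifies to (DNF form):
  True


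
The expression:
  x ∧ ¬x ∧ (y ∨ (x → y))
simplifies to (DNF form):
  False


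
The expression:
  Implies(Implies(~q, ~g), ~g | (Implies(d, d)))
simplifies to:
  True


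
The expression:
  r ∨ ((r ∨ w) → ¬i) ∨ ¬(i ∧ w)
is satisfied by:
  {r: True, w: False, i: False}
  {w: False, i: False, r: False}
  {r: True, i: True, w: False}
  {i: True, w: False, r: False}
  {r: True, w: True, i: False}
  {w: True, r: False, i: False}
  {r: True, i: True, w: True}


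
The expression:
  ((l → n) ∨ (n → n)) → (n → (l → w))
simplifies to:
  w ∨ ¬l ∨ ¬n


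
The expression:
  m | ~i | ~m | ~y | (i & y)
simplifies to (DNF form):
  True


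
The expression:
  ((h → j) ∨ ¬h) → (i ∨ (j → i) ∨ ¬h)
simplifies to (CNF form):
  i ∨ ¬h ∨ ¬j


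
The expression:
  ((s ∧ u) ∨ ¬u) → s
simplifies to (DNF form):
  s ∨ u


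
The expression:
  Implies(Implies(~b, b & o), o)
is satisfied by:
  {o: True, b: False}
  {b: False, o: False}
  {b: True, o: True}


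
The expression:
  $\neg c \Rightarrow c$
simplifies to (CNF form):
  $c$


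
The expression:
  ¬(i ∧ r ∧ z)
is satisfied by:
  {z: False, i: False, r: False}
  {r: True, z: False, i: False}
  {i: True, z: False, r: False}
  {r: True, i: True, z: False}
  {z: True, r: False, i: False}
  {r: True, z: True, i: False}
  {i: True, z: True, r: False}


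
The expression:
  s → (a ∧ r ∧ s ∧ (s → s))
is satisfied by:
  {a: True, r: True, s: False}
  {a: True, r: False, s: False}
  {r: True, a: False, s: False}
  {a: False, r: False, s: False}
  {a: True, s: True, r: True}


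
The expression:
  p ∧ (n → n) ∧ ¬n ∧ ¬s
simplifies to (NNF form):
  p ∧ ¬n ∧ ¬s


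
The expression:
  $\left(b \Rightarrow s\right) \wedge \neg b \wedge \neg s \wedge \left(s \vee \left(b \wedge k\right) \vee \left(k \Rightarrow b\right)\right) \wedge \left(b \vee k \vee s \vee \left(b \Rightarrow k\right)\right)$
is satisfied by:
  {b: False, k: False, s: False}


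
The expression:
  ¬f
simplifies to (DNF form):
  ¬f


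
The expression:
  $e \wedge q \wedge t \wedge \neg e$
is never true.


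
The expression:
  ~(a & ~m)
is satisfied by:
  {m: True, a: False}
  {a: False, m: False}
  {a: True, m: True}


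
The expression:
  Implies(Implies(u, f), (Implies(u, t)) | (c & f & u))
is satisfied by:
  {t: True, c: True, u: False, f: False}
  {t: True, u: False, c: False, f: False}
  {c: True, t: False, u: False, f: False}
  {t: False, u: False, c: False, f: False}
  {f: True, t: True, c: True, u: False}
  {f: True, t: True, u: False, c: False}
  {f: True, c: True, t: False, u: False}
  {f: True, t: False, u: False, c: False}
  {t: True, u: True, c: True, f: False}
  {t: True, u: True, f: False, c: False}
  {u: True, c: True, f: False, t: False}
  {u: True, f: False, c: False, t: False}
  {t: True, u: True, f: True, c: True}
  {t: True, u: True, f: True, c: False}
  {u: True, f: True, c: True, t: False}


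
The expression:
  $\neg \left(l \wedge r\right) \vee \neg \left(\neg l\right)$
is always true.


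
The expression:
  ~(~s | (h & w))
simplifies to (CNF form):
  s & (~h | ~w)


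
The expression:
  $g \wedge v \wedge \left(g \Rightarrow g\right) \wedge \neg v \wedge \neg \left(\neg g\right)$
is never true.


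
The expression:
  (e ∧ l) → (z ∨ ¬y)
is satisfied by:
  {z: True, l: False, e: False, y: False}
  {z: False, l: False, e: False, y: False}
  {y: True, z: True, l: False, e: False}
  {y: True, z: False, l: False, e: False}
  {z: True, e: True, y: False, l: False}
  {e: True, y: False, l: False, z: False}
  {y: True, e: True, z: True, l: False}
  {y: True, e: True, z: False, l: False}
  {z: True, l: True, y: False, e: False}
  {l: True, y: False, e: False, z: False}
  {z: True, y: True, l: True, e: False}
  {y: True, l: True, z: False, e: False}
  {z: True, e: True, l: True, y: False}
  {e: True, l: True, y: False, z: False}
  {y: True, e: True, l: True, z: True}


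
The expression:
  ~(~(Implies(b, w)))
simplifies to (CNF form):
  w | ~b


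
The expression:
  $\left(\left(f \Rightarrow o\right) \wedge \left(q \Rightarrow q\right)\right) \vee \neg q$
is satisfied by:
  {o: True, q: False, f: False}
  {q: False, f: False, o: False}
  {f: True, o: True, q: False}
  {f: True, q: False, o: False}
  {o: True, q: True, f: False}
  {q: True, o: False, f: False}
  {f: True, q: True, o: True}


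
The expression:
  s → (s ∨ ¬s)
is always true.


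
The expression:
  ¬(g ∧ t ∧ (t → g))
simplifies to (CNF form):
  ¬g ∨ ¬t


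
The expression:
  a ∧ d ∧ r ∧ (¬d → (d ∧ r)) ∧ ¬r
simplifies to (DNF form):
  False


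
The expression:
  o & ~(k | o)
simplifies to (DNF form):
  False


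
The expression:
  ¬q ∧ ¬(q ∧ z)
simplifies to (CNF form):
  ¬q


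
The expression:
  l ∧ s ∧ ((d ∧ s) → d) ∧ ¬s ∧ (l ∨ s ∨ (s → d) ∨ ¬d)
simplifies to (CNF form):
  False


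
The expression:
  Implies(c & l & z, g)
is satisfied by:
  {g: True, l: False, c: False, z: False}
  {g: False, l: False, c: False, z: False}
  {g: True, z: True, l: False, c: False}
  {z: True, g: False, l: False, c: False}
  {g: True, c: True, z: False, l: False}
  {c: True, z: False, l: False, g: False}
  {g: True, z: True, c: True, l: False}
  {z: True, c: True, g: False, l: False}
  {g: True, l: True, z: False, c: False}
  {l: True, z: False, c: False, g: False}
  {g: True, z: True, l: True, c: False}
  {z: True, l: True, g: False, c: False}
  {g: True, c: True, l: True, z: False}
  {c: True, l: True, z: False, g: False}
  {g: True, z: True, c: True, l: True}


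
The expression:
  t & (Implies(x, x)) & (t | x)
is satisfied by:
  {t: True}


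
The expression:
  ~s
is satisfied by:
  {s: False}


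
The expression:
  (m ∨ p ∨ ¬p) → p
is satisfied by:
  {p: True}


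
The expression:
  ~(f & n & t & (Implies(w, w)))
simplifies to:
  ~f | ~n | ~t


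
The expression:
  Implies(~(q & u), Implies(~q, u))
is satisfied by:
  {q: True, u: True}
  {q: True, u: False}
  {u: True, q: False}


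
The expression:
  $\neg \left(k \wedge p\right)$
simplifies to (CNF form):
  $\neg k \vee \neg p$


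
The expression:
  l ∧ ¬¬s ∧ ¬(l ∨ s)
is never true.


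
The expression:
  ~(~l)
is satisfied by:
  {l: True}


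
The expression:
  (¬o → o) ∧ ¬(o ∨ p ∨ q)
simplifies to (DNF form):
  False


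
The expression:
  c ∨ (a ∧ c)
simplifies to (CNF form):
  c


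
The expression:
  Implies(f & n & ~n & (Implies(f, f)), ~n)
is always true.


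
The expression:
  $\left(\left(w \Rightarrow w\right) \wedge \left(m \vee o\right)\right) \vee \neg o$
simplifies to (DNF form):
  $\text{True}$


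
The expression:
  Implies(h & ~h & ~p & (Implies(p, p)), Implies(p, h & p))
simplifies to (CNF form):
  True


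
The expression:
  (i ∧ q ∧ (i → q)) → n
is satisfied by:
  {n: True, q: False, i: False}
  {q: False, i: False, n: False}
  {n: True, i: True, q: False}
  {i: True, q: False, n: False}
  {n: True, q: True, i: False}
  {q: True, n: False, i: False}
  {n: True, i: True, q: True}


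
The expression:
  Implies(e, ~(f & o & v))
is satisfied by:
  {v: False, o: False, e: False, f: False}
  {f: True, v: False, o: False, e: False}
  {e: True, v: False, o: False, f: False}
  {f: True, e: True, v: False, o: False}
  {o: True, f: False, v: False, e: False}
  {f: True, o: True, v: False, e: False}
  {e: True, o: True, f: False, v: False}
  {f: True, e: True, o: True, v: False}
  {v: True, e: False, o: False, f: False}
  {f: True, v: True, e: False, o: False}
  {e: True, v: True, f: False, o: False}
  {f: True, e: True, v: True, o: False}
  {o: True, v: True, e: False, f: False}
  {f: True, o: True, v: True, e: False}
  {e: True, o: True, v: True, f: False}


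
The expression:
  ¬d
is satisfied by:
  {d: False}


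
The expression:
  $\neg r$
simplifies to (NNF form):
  $\neg r$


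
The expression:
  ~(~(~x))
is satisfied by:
  {x: False}


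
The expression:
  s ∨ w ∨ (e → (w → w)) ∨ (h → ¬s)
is always true.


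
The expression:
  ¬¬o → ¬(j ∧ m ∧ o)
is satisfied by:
  {m: False, o: False, j: False}
  {j: True, m: False, o: False}
  {o: True, m: False, j: False}
  {j: True, o: True, m: False}
  {m: True, j: False, o: False}
  {j: True, m: True, o: False}
  {o: True, m: True, j: False}


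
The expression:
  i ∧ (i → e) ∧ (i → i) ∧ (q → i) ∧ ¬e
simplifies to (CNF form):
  False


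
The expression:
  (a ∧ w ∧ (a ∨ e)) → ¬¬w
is always true.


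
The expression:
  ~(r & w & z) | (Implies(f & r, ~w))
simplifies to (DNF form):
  ~f | ~r | ~w | ~z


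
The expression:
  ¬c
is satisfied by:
  {c: False}


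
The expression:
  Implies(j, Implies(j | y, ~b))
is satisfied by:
  {b: False, j: False}
  {j: True, b: False}
  {b: True, j: False}


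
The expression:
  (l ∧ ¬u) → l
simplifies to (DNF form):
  True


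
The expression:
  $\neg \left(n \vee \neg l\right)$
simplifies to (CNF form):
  $l \wedge \neg n$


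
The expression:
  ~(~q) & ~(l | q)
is never true.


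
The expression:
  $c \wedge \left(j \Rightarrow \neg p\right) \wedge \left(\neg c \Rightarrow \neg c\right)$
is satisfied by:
  {c: True, p: False, j: False}
  {j: True, c: True, p: False}
  {p: True, c: True, j: False}


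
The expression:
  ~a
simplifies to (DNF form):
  ~a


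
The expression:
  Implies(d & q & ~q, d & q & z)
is always true.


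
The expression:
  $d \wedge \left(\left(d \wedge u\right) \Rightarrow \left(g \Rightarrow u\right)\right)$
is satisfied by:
  {d: True}


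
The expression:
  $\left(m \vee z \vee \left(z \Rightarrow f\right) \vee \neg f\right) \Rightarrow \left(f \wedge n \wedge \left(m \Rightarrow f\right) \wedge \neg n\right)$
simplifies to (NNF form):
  $\text{False}$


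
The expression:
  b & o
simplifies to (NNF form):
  b & o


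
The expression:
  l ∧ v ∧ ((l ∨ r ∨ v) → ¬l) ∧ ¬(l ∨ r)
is never true.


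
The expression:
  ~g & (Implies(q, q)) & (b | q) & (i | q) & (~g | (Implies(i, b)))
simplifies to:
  ~g & (b | q) & (i | q)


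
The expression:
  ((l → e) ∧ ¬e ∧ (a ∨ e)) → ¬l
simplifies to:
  True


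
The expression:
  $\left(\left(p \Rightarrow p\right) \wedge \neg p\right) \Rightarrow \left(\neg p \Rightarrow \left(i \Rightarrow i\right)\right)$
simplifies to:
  $\text{True}$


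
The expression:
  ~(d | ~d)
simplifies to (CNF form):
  False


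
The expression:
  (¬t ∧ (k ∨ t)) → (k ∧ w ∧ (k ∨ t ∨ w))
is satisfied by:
  {w: True, t: True, k: False}
  {w: True, k: False, t: False}
  {t: True, k: False, w: False}
  {t: False, k: False, w: False}
  {w: True, t: True, k: True}
  {w: True, k: True, t: False}
  {t: True, k: True, w: False}


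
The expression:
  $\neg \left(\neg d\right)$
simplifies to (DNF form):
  $d$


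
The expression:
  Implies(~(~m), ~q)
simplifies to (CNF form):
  ~m | ~q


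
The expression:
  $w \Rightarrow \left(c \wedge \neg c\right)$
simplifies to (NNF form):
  $\neg w$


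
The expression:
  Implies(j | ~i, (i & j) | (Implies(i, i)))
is always true.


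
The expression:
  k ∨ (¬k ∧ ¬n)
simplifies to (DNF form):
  k ∨ ¬n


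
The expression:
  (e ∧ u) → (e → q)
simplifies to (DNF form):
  q ∨ ¬e ∨ ¬u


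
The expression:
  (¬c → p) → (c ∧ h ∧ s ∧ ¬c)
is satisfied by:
  {p: False, c: False}


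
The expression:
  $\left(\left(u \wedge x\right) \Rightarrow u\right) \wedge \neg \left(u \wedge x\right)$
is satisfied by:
  {u: False, x: False}
  {x: True, u: False}
  {u: True, x: False}


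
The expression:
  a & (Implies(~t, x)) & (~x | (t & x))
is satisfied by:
  {t: True, a: True}


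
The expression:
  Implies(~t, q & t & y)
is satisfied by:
  {t: True}


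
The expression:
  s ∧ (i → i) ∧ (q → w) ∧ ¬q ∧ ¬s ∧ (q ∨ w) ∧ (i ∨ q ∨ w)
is never true.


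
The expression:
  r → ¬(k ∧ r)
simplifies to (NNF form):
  ¬k ∨ ¬r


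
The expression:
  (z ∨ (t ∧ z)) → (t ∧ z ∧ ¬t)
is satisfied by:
  {z: False}


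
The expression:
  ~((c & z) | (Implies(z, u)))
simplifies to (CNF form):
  z & ~c & ~u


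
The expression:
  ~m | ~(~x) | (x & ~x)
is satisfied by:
  {x: True, m: False}
  {m: False, x: False}
  {m: True, x: True}


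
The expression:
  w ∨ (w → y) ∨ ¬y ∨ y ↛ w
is always true.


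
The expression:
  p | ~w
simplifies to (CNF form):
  p | ~w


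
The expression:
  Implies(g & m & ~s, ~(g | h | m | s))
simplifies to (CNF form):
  s | ~g | ~m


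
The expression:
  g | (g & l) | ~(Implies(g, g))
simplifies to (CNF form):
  g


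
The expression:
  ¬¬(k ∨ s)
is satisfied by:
  {k: True, s: True}
  {k: True, s: False}
  {s: True, k: False}


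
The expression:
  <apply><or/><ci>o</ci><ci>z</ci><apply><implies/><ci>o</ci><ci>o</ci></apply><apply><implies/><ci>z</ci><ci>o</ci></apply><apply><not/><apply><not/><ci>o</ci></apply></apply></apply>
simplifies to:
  <true/>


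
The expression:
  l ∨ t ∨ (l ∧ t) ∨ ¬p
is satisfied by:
  {t: True, l: True, p: False}
  {t: True, p: False, l: False}
  {l: True, p: False, t: False}
  {l: False, p: False, t: False}
  {t: True, l: True, p: True}
  {t: True, p: True, l: False}
  {l: True, p: True, t: False}


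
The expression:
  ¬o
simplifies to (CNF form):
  ¬o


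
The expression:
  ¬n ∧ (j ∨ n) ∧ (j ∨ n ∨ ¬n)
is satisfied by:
  {j: True, n: False}


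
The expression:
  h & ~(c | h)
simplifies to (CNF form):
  False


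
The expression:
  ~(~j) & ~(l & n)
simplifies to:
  j & (~l | ~n)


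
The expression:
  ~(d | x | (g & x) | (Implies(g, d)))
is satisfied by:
  {g: True, x: False, d: False}


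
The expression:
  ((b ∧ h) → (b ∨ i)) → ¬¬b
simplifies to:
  b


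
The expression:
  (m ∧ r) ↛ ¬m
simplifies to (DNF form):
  m ∧ r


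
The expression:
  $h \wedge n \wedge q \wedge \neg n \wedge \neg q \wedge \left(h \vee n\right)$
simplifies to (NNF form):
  $\text{False}$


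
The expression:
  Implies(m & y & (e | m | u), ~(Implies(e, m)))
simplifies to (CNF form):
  ~m | ~y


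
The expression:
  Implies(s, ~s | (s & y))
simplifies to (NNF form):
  y | ~s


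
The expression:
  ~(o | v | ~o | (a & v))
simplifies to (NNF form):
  False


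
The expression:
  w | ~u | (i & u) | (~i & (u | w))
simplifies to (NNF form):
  True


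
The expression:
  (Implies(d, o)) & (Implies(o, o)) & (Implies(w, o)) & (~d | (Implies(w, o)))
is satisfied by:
  {o: True, d: False, w: False}
  {o: True, w: True, d: False}
  {o: True, d: True, w: False}
  {o: True, w: True, d: True}
  {w: False, d: False, o: False}


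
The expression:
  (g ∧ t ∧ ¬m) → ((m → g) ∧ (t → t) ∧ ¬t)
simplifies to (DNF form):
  m ∨ ¬g ∨ ¬t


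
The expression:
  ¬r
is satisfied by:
  {r: False}


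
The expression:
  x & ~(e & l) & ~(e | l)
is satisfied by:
  {x: True, e: False, l: False}


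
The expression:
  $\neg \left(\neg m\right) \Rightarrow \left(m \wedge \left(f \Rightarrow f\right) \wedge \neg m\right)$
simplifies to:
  $\neg m$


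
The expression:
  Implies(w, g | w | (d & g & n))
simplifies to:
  True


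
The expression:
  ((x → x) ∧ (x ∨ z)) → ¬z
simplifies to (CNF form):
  ¬z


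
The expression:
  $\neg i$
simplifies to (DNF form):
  $\neg i$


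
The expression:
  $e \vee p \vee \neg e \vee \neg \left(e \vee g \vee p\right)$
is always true.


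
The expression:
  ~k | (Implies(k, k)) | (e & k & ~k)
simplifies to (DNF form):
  True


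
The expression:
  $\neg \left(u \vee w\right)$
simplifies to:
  $\neg u \wedge \neg w$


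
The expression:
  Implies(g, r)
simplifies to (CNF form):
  r | ~g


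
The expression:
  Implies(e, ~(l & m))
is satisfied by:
  {l: False, e: False, m: False}
  {m: True, l: False, e: False}
  {e: True, l: False, m: False}
  {m: True, e: True, l: False}
  {l: True, m: False, e: False}
  {m: True, l: True, e: False}
  {e: True, l: True, m: False}


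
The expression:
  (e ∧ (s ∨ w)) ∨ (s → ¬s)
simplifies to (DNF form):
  e ∨ ¬s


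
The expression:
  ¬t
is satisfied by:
  {t: False}


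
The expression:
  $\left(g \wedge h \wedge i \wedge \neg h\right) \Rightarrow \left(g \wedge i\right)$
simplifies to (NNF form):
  $\text{True}$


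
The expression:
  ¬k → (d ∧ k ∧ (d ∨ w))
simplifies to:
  k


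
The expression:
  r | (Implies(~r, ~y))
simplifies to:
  r | ~y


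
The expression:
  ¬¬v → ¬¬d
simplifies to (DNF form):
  d ∨ ¬v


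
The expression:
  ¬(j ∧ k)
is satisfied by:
  {k: False, j: False}
  {j: True, k: False}
  {k: True, j: False}


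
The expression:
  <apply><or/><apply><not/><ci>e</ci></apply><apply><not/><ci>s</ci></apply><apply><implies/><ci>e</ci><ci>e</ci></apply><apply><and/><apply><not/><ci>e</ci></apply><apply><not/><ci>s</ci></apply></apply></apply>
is always true.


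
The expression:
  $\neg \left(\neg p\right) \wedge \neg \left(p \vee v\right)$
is never true.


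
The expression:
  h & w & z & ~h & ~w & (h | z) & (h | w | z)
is never true.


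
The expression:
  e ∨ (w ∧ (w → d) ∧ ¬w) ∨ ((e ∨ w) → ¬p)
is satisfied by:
  {e: True, p: False, w: False}
  {p: False, w: False, e: False}
  {w: True, e: True, p: False}
  {w: True, p: False, e: False}
  {e: True, p: True, w: False}
  {p: True, e: False, w: False}
  {w: True, p: True, e: True}


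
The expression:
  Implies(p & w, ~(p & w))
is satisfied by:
  {p: False, w: False}
  {w: True, p: False}
  {p: True, w: False}


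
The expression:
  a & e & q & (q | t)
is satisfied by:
  {a: True, e: True, q: True}


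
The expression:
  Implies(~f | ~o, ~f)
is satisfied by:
  {o: True, f: False}
  {f: False, o: False}
  {f: True, o: True}


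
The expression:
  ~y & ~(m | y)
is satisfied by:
  {y: False, m: False}


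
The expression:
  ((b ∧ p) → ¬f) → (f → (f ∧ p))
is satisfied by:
  {p: True, f: False}
  {f: False, p: False}
  {f: True, p: True}


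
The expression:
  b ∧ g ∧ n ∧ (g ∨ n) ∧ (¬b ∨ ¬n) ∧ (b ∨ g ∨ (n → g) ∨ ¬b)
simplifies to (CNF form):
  False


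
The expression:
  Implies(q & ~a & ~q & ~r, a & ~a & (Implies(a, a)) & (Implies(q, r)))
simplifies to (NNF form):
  True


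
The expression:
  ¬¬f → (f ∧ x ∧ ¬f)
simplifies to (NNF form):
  ¬f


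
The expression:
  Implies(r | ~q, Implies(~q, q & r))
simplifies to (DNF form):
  q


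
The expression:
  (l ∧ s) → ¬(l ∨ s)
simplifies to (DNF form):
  ¬l ∨ ¬s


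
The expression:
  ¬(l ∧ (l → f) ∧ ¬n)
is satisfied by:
  {n: True, l: False, f: False}
  {l: False, f: False, n: False}
  {f: True, n: True, l: False}
  {f: True, l: False, n: False}
  {n: True, l: True, f: False}
  {l: True, n: False, f: False}
  {f: True, l: True, n: True}


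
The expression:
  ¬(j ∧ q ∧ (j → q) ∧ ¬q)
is always true.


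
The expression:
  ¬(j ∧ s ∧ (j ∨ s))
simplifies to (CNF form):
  ¬j ∨ ¬s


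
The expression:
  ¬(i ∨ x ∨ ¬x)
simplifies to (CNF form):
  False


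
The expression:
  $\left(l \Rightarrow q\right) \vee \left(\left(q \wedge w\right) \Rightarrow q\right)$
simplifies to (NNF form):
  $\text{True}$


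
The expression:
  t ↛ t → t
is always true.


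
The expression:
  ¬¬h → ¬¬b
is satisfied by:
  {b: True, h: False}
  {h: False, b: False}
  {h: True, b: True}


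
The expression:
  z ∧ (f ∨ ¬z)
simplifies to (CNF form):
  f ∧ z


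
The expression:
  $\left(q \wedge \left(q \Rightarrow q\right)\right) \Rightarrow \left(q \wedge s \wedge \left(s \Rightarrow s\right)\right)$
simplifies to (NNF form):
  $s \vee \neg q$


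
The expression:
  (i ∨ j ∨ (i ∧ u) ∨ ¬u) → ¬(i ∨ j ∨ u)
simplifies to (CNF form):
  ¬i ∧ ¬j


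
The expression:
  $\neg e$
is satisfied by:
  {e: False}


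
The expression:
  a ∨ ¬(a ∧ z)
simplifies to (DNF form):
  True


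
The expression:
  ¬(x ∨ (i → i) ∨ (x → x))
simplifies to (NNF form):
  False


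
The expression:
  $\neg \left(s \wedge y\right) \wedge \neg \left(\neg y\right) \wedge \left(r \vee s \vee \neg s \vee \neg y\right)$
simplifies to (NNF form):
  $y \wedge \neg s$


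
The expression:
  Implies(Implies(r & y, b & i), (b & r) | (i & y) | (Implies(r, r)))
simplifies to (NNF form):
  True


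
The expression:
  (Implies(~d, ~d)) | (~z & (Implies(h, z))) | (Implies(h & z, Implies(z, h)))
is always true.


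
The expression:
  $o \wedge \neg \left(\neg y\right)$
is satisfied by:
  {o: True, y: True}


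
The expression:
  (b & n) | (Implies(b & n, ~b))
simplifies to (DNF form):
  True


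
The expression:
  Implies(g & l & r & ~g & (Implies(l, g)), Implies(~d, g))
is always true.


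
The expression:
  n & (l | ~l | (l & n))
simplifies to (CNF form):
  n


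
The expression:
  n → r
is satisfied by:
  {r: True, n: False}
  {n: False, r: False}
  {n: True, r: True}


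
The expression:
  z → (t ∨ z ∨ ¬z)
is always true.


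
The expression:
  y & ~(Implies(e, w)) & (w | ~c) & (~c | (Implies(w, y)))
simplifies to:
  e & y & ~c & ~w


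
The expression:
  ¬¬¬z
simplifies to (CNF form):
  ¬z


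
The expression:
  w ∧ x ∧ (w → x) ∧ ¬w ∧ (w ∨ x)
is never true.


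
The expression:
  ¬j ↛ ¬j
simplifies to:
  False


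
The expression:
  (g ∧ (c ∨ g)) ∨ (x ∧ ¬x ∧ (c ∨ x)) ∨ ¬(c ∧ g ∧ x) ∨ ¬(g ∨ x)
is always true.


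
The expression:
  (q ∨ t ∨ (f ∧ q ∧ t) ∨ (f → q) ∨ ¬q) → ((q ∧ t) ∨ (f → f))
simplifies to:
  True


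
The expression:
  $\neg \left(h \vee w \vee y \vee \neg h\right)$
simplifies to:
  $\text{False}$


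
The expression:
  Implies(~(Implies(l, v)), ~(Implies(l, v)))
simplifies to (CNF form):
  True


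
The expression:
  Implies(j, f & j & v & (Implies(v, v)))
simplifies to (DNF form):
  ~j | (f & v)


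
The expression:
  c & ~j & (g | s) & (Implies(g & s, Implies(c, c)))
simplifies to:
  c & ~j & (g | s)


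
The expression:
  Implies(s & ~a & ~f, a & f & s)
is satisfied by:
  {a: True, f: True, s: False}
  {a: True, s: False, f: False}
  {f: True, s: False, a: False}
  {f: False, s: False, a: False}
  {a: True, f: True, s: True}
  {a: True, s: True, f: False}
  {f: True, s: True, a: False}


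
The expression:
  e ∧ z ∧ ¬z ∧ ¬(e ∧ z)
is never true.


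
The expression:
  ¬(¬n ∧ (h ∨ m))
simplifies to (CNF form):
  (n ∨ ¬h) ∧ (n ∨ ¬m)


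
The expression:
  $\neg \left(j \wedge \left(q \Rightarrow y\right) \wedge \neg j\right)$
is always true.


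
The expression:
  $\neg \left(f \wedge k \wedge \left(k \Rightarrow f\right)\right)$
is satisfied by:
  {k: False, f: False}
  {f: True, k: False}
  {k: True, f: False}


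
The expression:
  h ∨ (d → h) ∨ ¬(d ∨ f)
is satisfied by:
  {h: True, d: False}
  {d: False, h: False}
  {d: True, h: True}


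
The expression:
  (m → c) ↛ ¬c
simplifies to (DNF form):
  c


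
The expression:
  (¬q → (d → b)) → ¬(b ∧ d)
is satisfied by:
  {d: False, b: False}
  {b: True, d: False}
  {d: True, b: False}


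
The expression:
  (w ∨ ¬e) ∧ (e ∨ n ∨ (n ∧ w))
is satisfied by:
  {n: True, w: True, e: False}
  {n: True, e: False, w: False}
  {n: True, w: True, e: True}
  {w: True, e: True, n: False}


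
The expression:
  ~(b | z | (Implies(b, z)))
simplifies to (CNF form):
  False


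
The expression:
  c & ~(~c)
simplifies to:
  c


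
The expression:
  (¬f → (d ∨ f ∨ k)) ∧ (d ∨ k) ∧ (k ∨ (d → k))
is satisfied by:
  {k: True}


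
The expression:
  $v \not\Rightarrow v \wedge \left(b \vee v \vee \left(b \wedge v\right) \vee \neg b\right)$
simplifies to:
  $\text{False}$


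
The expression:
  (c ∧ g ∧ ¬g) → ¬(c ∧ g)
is always true.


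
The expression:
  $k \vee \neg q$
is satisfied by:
  {k: True, q: False}
  {q: False, k: False}
  {q: True, k: True}


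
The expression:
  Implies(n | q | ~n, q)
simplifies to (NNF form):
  q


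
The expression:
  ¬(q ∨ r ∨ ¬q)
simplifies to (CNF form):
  False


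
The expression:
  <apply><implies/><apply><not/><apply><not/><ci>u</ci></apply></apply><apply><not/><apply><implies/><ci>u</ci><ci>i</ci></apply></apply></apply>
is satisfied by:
  {u: False, i: False}
  {i: True, u: False}
  {u: True, i: False}


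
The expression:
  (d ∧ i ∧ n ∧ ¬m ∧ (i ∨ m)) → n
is always true.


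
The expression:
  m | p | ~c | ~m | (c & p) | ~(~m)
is always true.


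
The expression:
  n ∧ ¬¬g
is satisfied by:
  {g: True, n: True}


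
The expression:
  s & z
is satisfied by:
  {z: True, s: True}


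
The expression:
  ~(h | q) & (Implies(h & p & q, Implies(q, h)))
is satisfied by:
  {q: False, h: False}


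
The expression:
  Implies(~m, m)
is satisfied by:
  {m: True}


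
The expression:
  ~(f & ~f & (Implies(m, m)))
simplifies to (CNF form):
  True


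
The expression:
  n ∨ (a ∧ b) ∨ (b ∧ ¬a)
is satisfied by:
  {n: True, b: True}
  {n: True, b: False}
  {b: True, n: False}


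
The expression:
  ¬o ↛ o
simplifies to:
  ¬o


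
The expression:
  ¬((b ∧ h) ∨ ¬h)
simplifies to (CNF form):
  h ∧ ¬b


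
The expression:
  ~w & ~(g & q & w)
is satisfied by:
  {w: False}


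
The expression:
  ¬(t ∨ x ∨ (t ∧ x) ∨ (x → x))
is never true.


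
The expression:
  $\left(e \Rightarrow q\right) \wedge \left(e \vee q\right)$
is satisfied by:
  {q: True}


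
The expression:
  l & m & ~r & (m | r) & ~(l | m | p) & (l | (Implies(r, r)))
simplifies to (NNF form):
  False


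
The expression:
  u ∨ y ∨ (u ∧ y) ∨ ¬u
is always true.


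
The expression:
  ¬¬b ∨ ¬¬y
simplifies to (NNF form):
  b ∨ y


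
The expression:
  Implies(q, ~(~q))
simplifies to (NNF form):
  True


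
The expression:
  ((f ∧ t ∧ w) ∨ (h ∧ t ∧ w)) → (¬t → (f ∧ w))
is always true.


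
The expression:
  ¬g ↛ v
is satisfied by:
  {g: False, v: False}


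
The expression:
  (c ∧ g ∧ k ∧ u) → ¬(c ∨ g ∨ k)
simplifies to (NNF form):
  ¬c ∨ ¬g ∨ ¬k ∨ ¬u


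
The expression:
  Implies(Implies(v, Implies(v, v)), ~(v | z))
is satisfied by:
  {v: False, z: False}


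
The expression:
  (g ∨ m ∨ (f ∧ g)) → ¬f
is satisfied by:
  {m: False, f: False, g: False}
  {g: True, m: False, f: False}
  {m: True, g: False, f: False}
  {g: True, m: True, f: False}
  {f: True, g: False, m: False}


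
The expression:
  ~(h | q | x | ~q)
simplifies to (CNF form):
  False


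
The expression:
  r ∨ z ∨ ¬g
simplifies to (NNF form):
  r ∨ z ∨ ¬g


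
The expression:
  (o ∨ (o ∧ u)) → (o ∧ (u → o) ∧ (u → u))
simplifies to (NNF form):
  True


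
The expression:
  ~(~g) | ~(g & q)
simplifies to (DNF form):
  True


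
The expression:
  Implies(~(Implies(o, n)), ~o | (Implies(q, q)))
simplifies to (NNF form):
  True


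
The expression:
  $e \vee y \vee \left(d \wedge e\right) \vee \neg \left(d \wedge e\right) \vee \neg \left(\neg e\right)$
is always true.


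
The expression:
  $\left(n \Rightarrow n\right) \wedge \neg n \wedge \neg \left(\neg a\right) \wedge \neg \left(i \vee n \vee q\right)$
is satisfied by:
  {a: True, n: False, q: False, i: False}


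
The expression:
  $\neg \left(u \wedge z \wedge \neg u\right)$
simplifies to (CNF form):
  $\text{True}$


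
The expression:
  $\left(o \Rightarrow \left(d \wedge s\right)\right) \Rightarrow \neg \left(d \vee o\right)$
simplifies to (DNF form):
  $\left(o \wedge \neg s\right) \vee \neg d$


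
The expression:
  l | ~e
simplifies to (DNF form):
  l | ~e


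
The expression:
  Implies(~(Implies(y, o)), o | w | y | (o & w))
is always true.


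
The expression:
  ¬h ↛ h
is always true.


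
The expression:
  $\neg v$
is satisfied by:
  {v: False}


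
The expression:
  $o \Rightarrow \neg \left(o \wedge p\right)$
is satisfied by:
  {p: False, o: False}
  {o: True, p: False}
  {p: True, o: False}


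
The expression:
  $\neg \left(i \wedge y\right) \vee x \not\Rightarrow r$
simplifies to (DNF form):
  $\left(x \wedge \neg r\right) \vee \neg i \vee \neg y$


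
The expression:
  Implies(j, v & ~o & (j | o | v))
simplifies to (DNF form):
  ~j | (v & ~o)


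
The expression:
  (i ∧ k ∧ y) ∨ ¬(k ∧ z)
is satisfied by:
  {i: True, y: True, k: False, z: False}
  {i: True, y: False, k: False, z: False}
  {y: True, i: False, k: False, z: False}
  {i: False, y: False, k: False, z: False}
  {i: True, z: True, y: True, k: False}
  {i: True, z: True, y: False, k: False}
  {z: True, y: True, i: False, k: False}
  {z: True, i: False, y: False, k: False}
  {i: True, k: True, y: True, z: False}
  {i: True, k: True, y: False, z: False}
  {k: True, y: True, i: False, z: False}
  {k: True, i: False, y: False, z: False}
  {i: True, z: True, k: True, y: True}


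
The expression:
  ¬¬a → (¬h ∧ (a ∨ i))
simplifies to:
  ¬a ∨ ¬h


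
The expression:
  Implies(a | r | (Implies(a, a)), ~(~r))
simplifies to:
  r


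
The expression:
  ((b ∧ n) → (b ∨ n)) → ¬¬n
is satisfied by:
  {n: True}


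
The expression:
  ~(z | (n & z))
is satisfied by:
  {z: False}


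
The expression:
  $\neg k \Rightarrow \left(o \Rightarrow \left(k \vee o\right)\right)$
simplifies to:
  $\text{True}$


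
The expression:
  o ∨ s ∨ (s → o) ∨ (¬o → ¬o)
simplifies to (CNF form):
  True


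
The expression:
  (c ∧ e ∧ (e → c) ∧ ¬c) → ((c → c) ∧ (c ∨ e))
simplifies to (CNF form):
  True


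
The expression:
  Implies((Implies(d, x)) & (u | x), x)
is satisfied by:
  {x: True, d: True, u: False}
  {x: True, u: False, d: False}
  {d: True, u: False, x: False}
  {d: False, u: False, x: False}
  {x: True, d: True, u: True}
  {x: True, u: True, d: False}
  {d: True, u: True, x: False}


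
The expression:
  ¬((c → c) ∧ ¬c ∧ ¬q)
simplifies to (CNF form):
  c ∨ q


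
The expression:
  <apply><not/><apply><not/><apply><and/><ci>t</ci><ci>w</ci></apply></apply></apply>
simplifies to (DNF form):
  <apply><and/><ci>t</ci><ci>w</ci></apply>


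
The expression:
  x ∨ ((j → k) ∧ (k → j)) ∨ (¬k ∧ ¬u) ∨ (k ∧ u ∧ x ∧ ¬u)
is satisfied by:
  {x: True, k: False, u: False, j: False}
  {j: True, x: True, k: False, u: False}
  {x: True, u: True, k: False, j: False}
  {j: True, x: True, u: True, k: False}
  {x: True, k: True, u: False, j: False}
  {x: True, j: True, k: True, u: False}
  {x: True, u: True, k: True, j: False}
  {j: True, x: True, u: True, k: True}
  {j: False, k: False, u: False, x: False}
  {j: True, k: False, u: False, x: False}
  {u: True, j: False, k: False, x: False}
  {j: True, k: True, u: False, x: False}
  {j: True, k: True, u: True, x: False}
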